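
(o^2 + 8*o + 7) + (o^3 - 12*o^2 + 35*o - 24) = o^3 - 11*o^2 + 43*o - 17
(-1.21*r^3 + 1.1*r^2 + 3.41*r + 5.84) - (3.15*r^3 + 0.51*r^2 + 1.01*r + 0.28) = -4.36*r^3 + 0.59*r^2 + 2.4*r + 5.56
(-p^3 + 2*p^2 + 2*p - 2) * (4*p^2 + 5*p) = -4*p^5 + 3*p^4 + 18*p^3 + 2*p^2 - 10*p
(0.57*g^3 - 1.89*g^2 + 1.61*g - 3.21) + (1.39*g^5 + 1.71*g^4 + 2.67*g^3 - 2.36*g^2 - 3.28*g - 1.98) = 1.39*g^5 + 1.71*g^4 + 3.24*g^3 - 4.25*g^2 - 1.67*g - 5.19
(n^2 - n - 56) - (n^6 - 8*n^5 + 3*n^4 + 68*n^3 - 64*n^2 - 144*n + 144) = -n^6 + 8*n^5 - 3*n^4 - 68*n^3 + 65*n^2 + 143*n - 200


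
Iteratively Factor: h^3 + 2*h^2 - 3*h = (h)*(h^2 + 2*h - 3) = h*(h + 3)*(h - 1)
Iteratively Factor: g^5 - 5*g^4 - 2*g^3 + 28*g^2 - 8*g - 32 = (g - 4)*(g^4 - g^3 - 6*g^2 + 4*g + 8) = (g - 4)*(g - 2)*(g^3 + g^2 - 4*g - 4) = (g - 4)*(g - 2)*(g + 2)*(g^2 - g - 2) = (g - 4)*(g - 2)^2*(g + 2)*(g + 1)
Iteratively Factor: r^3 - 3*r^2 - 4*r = (r)*(r^2 - 3*r - 4) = r*(r - 4)*(r + 1)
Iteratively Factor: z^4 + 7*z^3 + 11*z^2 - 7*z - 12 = (z - 1)*(z^3 + 8*z^2 + 19*z + 12) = (z - 1)*(z + 3)*(z^2 + 5*z + 4) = (z - 1)*(z + 1)*(z + 3)*(z + 4)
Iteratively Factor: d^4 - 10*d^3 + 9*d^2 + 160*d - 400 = (d - 5)*(d^3 - 5*d^2 - 16*d + 80) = (d - 5)*(d - 4)*(d^2 - d - 20) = (d - 5)^2*(d - 4)*(d + 4)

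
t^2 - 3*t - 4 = (t - 4)*(t + 1)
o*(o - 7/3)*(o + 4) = o^3 + 5*o^2/3 - 28*o/3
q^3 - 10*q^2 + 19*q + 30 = (q - 6)*(q - 5)*(q + 1)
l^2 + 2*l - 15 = (l - 3)*(l + 5)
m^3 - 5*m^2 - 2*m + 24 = (m - 4)*(m - 3)*(m + 2)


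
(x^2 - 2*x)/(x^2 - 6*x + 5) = x*(x - 2)/(x^2 - 6*x + 5)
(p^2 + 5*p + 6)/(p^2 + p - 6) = (p + 2)/(p - 2)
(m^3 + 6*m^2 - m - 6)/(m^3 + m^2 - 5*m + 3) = (m^2 + 7*m + 6)/(m^2 + 2*m - 3)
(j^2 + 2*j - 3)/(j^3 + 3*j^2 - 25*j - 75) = (j - 1)/(j^2 - 25)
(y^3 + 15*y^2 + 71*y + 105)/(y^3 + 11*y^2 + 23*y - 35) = (y + 3)/(y - 1)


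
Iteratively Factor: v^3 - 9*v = (v)*(v^2 - 9) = v*(v + 3)*(v - 3)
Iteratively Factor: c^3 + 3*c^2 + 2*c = (c + 1)*(c^2 + 2*c) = c*(c + 1)*(c + 2)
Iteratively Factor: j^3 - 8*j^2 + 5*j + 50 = (j - 5)*(j^2 - 3*j - 10) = (j - 5)*(j + 2)*(j - 5)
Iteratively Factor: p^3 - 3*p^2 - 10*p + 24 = (p - 4)*(p^2 + p - 6) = (p - 4)*(p + 3)*(p - 2)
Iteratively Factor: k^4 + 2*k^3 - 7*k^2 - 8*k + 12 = (k + 2)*(k^3 - 7*k + 6) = (k - 2)*(k + 2)*(k^2 + 2*k - 3) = (k - 2)*(k - 1)*(k + 2)*(k + 3)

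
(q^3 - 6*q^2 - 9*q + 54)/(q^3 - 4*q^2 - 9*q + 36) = (q - 6)/(q - 4)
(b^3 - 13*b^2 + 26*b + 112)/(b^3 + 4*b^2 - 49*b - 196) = (b^2 - 6*b - 16)/(b^2 + 11*b + 28)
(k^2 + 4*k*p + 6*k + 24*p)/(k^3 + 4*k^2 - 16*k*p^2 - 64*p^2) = (-k - 6)/(-k^2 + 4*k*p - 4*k + 16*p)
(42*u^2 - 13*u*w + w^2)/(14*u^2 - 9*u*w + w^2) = (6*u - w)/(2*u - w)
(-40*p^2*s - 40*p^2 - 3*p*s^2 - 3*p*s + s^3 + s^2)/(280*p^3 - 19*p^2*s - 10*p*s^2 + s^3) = (-s - 1)/(7*p - s)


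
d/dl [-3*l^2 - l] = -6*l - 1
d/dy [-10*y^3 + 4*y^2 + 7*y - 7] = -30*y^2 + 8*y + 7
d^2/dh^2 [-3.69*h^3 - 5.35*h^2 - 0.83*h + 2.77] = -22.14*h - 10.7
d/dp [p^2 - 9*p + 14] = 2*p - 9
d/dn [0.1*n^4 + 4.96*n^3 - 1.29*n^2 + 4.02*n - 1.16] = 0.4*n^3 + 14.88*n^2 - 2.58*n + 4.02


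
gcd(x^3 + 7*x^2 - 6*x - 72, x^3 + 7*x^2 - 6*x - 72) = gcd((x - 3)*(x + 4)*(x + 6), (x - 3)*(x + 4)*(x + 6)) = x^3 + 7*x^2 - 6*x - 72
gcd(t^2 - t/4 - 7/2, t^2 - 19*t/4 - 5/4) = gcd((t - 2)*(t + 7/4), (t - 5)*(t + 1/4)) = 1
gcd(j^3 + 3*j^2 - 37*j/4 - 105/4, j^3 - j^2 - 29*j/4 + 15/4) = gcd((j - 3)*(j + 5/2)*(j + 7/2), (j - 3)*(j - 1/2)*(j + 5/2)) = j^2 - j/2 - 15/2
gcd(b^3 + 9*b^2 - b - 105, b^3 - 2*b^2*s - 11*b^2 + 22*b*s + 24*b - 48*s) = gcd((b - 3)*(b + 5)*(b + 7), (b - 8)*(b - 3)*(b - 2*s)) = b - 3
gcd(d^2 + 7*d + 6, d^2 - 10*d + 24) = 1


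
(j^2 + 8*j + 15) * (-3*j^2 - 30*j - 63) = -3*j^4 - 54*j^3 - 348*j^2 - 954*j - 945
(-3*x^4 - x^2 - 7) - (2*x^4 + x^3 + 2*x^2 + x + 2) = -5*x^4 - x^3 - 3*x^2 - x - 9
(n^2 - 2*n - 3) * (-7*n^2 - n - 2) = -7*n^4 + 13*n^3 + 21*n^2 + 7*n + 6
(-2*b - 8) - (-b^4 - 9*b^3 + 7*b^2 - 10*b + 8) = b^4 + 9*b^3 - 7*b^2 + 8*b - 16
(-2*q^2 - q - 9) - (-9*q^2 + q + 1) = 7*q^2 - 2*q - 10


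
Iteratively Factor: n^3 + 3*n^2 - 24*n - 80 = (n + 4)*(n^2 - n - 20) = (n - 5)*(n + 4)*(n + 4)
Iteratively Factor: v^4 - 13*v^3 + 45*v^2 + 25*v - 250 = (v - 5)*(v^3 - 8*v^2 + 5*v + 50) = (v - 5)*(v + 2)*(v^2 - 10*v + 25) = (v - 5)^2*(v + 2)*(v - 5)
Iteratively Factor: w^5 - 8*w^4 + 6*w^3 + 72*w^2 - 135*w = (w + 3)*(w^4 - 11*w^3 + 39*w^2 - 45*w) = (w - 3)*(w + 3)*(w^3 - 8*w^2 + 15*w) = w*(w - 3)*(w + 3)*(w^2 - 8*w + 15) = w*(w - 5)*(w - 3)*(w + 3)*(w - 3)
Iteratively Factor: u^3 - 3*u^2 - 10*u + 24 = (u + 3)*(u^2 - 6*u + 8) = (u - 4)*(u + 3)*(u - 2)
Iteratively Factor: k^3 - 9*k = (k - 3)*(k^2 + 3*k) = (k - 3)*(k + 3)*(k)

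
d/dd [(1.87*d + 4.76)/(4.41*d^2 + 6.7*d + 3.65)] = (8.2467*d^2 + 12.529*d - (1.87*d + 4.76)*(8.82*d + 6.7) + 6.8255)/(4.41*d^2 + 6.7*d + 3.65)^2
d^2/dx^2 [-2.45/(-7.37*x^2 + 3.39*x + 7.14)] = (266.15281*x^2 - 122.42307*x - 2.45*(14.74*x - 3.39)*(29.48*x - 6.78) - 257.84682)/(-7.37*x^2 + 3.39*x + 7.14)^3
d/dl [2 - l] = -1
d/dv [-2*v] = -2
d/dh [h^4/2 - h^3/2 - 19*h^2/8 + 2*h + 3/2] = 2*h^3 - 3*h^2/2 - 19*h/4 + 2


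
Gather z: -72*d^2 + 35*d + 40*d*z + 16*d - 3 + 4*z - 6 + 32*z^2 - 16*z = -72*d^2 + 51*d + 32*z^2 + z*(40*d - 12) - 9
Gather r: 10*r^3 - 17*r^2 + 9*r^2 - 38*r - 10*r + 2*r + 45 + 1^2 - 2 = 10*r^3 - 8*r^2 - 46*r + 44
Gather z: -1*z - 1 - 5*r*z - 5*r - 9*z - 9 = -5*r + z*(-5*r - 10) - 10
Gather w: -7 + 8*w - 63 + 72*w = 80*w - 70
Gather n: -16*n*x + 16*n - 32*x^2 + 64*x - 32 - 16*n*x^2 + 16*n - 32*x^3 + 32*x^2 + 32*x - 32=n*(-16*x^2 - 16*x + 32) - 32*x^3 + 96*x - 64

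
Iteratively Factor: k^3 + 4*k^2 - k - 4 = (k + 1)*(k^2 + 3*k - 4) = (k + 1)*(k + 4)*(k - 1)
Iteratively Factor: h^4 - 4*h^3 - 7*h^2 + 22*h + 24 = (h - 4)*(h^3 - 7*h - 6) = (h - 4)*(h + 2)*(h^2 - 2*h - 3) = (h - 4)*(h + 1)*(h + 2)*(h - 3)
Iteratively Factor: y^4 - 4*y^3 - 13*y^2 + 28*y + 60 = (y + 2)*(y^3 - 6*y^2 - y + 30) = (y - 3)*(y + 2)*(y^2 - 3*y - 10) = (y - 5)*(y - 3)*(y + 2)*(y + 2)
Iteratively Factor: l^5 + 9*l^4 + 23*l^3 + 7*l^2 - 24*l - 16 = (l - 1)*(l^4 + 10*l^3 + 33*l^2 + 40*l + 16) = (l - 1)*(l + 1)*(l^3 + 9*l^2 + 24*l + 16) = (l - 1)*(l + 1)*(l + 4)*(l^2 + 5*l + 4) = (l - 1)*(l + 1)*(l + 4)^2*(l + 1)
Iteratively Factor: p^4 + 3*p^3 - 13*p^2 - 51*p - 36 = (p + 3)*(p^3 - 13*p - 12) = (p + 1)*(p + 3)*(p^2 - p - 12) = (p - 4)*(p + 1)*(p + 3)*(p + 3)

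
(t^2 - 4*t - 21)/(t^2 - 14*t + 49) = (t + 3)/(t - 7)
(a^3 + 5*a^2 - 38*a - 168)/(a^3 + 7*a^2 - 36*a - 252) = (a + 4)/(a + 6)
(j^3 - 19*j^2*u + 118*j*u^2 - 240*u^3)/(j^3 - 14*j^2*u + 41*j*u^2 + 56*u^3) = (-j^2 + 11*j*u - 30*u^2)/(-j^2 + 6*j*u + 7*u^2)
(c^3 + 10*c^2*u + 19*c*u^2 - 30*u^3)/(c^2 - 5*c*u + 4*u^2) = (-c^2 - 11*c*u - 30*u^2)/(-c + 4*u)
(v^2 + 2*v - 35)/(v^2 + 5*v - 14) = (v - 5)/(v - 2)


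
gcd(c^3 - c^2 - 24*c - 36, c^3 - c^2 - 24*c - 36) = c^3 - c^2 - 24*c - 36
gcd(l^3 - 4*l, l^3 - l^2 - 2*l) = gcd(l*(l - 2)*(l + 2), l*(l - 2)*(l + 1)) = l^2 - 2*l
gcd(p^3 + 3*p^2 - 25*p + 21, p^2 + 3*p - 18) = p - 3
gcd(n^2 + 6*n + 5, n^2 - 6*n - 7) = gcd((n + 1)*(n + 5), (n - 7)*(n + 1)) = n + 1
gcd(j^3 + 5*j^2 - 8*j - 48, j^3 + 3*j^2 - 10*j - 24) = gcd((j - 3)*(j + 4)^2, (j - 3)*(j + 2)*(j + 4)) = j^2 + j - 12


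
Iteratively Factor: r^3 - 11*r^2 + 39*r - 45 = (r - 3)*(r^2 - 8*r + 15) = (r - 3)^2*(r - 5)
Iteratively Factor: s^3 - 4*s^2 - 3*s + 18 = (s - 3)*(s^2 - s - 6) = (s - 3)*(s + 2)*(s - 3)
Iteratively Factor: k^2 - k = (k - 1)*(k)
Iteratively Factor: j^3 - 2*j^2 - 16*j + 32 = (j + 4)*(j^2 - 6*j + 8) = (j - 4)*(j + 4)*(j - 2)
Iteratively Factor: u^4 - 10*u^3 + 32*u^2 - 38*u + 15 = (u - 1)*(u^3 - 9*u^2 + 23*u - 15) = (u - 1)^2*(u^2 - 8*u + 15) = (u - 5)*(u - 1)^2*(u - 3)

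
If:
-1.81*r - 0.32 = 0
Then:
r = -0.18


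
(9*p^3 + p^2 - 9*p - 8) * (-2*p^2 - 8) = -18*p^5 - 2*p^4 - 54*p^3 + 8*p^2 + 72*p + 64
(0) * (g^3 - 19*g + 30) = 0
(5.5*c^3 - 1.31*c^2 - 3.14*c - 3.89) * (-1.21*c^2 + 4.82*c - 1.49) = -6.655*c^5 + 28.0951*c^4 - 10.7098*c^3 - 8.476*c^2 - 14.0712*c + 5.7961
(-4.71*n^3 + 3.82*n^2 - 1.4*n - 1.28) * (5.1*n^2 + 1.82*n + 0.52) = -24.021*n^5 + 10.9098*n^4 - 2.6368*n^3 - 7.0896*n^2 - 3.0576*n - 0.6656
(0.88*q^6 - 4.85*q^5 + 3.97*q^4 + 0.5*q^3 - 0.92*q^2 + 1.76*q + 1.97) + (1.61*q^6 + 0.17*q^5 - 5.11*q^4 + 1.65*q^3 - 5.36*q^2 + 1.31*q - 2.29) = 2.49*q^6 - 4.68*q^5 - 1.14*q^4 + 2.15*q^3 - 6.28*q^2 + 3.07*q - 0.32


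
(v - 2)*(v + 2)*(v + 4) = v^3 + 4*v^2 - 4*v - 16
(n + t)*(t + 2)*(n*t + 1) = n^2*t^2 + 2*n^2*t + n*t^3 + 2*n*t^2 + n*t + 2*n + t^2 + 2*t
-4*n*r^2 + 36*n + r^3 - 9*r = (-4*n + r)*(r - 3)*(r + 3)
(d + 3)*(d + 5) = d^2 + 8*d + 15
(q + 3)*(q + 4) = q^2 + 7*q + 12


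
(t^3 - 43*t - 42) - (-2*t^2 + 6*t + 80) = t^3 + 2*t^2 - 49*t - 122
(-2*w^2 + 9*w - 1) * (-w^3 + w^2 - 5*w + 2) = 2*w^5 - 11*w^4 + 20*w^3 - 50*w^2 + 23*w - 2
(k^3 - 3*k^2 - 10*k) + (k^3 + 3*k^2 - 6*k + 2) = 2*k^3 - 16*k + 2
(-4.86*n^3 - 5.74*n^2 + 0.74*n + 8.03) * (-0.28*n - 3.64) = 1.3608*n^4 + 19.2976*n^3 + 20.6864*n^2 - 4.942*n - 29.2292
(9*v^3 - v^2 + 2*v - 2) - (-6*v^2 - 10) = 9*v^3 + 5*v^2 + 2*v + 8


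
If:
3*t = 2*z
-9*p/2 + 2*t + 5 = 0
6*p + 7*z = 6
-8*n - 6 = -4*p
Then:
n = -65/316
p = 86/79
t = -4/79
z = -6/79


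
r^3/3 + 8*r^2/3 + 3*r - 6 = (r/3 + 1)*(r - 1)*(r + 6)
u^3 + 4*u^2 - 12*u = u*(u - 2)*(u + 6)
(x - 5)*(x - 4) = x^2 - 9*x + 20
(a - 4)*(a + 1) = a^2 - 3*a - 4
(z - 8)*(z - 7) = z^2 - 15*z + 56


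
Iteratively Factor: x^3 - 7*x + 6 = (x - 2)*(x^2 + 2*x - 3) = (x - 2)*(x - 1)*(x + 3)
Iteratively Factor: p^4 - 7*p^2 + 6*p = (p - 1)*(p^3 + p^2 - 6*p) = (p - 1)*(p + 3)*(p^2 - 2*p) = p*(p - 1)*(p + 3)*(p - 2)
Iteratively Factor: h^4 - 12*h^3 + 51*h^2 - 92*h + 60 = (h - 2)*(h^3 - 10*h^2 + 31*h - 30) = (h - 3)*(h - 2)*(h^2 - 7*h + 10) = (h - 3)*(h - 2)^2*(h - 5)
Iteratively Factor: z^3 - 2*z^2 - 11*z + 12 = (z + 3)*(z^2 - 5*z + 4) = (z - 4)*(z + 3)*(z - 1)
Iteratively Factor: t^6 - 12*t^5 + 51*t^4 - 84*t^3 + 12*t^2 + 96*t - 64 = (t - 1)*(t^5 - 11*t^4 + 40*t^3 - 44*t^2 - 32*t + 64) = (t - 4)*(t - 1)*(t^4 - 7*t^3 + 12*t^2 + 4*t - 16) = (t - 4)*(t - 2)*(t - 1)*(t^3 - 5*t^2 + 2*t + 8) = (t - 4)*(t - 2)*(t - 1)*(t + 1)*(t^2 - 6*t + 8) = (t - 4)*(t - 2)^2*(t - 1)*(t + 1)*(t - 4)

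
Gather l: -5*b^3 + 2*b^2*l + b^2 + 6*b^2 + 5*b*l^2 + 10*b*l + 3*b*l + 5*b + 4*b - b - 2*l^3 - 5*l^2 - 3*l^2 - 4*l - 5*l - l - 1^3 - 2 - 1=-5*b^3 + 7*b^2 + 8*b - 2*l^3 + l^2*(5*b - 8) + l*(2*b^2 + 13*b - 10) - 4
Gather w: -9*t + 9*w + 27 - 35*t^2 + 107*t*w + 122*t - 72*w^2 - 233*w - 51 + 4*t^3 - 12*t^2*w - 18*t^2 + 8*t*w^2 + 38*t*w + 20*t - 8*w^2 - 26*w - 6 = 4*t^3 - 53*t^2 + 133*t + w^2*(8*t - 80) + w*(-12*t^2 + 145*t - 250) - 30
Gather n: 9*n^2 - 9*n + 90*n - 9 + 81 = 9*n^2 + 81*n + 72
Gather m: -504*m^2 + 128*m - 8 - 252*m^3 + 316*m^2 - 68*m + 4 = -252*m^3 - 188*m^2 + 60*m - 4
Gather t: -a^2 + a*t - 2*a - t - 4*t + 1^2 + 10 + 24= -a^2 - 2*a + t*(a - 5) + 35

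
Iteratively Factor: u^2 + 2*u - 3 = (u + 3)*(u - 1)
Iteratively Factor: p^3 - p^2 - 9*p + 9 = (p - 3)*(p^2 + 2*p - 3) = (p - 3)*(p - 1)*(p + 3)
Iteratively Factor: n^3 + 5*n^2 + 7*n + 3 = (n + 1)*(n^2 + 4*n + 3) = (n + 1)^2*(n + 3)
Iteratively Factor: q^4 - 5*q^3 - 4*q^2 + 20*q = (q + 2)*(q^3 - 7*q^2 + 10*q) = (q - 2)*(q + 2)*(q^2 - 5*q) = (q - 5)*(q - 2)*(q + 2)*(q)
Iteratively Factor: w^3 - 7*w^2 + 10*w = (w)*(w^2 - 7*w + 10) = w*(w - 2)*(w - 5)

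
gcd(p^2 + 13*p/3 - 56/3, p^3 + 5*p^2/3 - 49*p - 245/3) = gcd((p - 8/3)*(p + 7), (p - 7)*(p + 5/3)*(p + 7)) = p + 7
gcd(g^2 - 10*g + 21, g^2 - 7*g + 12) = g - 3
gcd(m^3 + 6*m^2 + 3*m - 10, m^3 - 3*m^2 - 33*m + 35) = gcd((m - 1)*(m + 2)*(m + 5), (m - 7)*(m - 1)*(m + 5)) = m^2 + 4*m - 5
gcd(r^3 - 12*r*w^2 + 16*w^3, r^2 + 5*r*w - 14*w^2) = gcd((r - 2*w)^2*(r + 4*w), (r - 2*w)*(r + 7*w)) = r - 2*w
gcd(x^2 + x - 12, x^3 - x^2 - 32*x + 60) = 1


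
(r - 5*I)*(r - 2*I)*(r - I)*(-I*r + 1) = -I*r^4 - 7*r^3 + 9*I*r^2 - 7*r + 10*I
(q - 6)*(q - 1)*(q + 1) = q^3 - 6*q^2 - q + 6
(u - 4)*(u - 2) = u^2 - 6*u + 8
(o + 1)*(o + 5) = o^2 + 6*o + 5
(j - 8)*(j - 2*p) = j^2 - 2*j*p - 8*j + 16*p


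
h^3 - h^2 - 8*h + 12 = (h - 2)^2*(h + 3)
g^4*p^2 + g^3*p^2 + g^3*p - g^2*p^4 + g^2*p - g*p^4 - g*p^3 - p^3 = (g - p)*(g + p)*(g*p + 1)*(g*p + p)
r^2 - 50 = (r - 5*sqrt(2))*(r + 5*sqrt(2))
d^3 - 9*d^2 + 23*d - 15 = (d - 5)*(d - 3)*(d - 1)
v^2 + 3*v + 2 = (v + 1)*(v + 2)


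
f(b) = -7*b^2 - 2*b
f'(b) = -14*b - 2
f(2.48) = -48.01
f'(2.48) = -36.72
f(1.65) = -22.36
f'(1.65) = -25.10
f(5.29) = -206.47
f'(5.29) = -76.06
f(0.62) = -3.93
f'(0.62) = -10.68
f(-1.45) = -11.82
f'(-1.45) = 18.30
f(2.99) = -68.56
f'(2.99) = -43.86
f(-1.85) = -20.26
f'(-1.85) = 23.90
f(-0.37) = -0.22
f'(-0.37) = 3.18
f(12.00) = -1032.00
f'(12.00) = -170.00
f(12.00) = -1032.00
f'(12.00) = -170.00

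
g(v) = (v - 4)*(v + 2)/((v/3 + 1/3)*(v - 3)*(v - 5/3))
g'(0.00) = -0.88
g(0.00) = -4.80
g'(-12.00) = -0.01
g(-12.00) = -0.21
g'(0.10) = -1.44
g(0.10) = -4.92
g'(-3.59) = 0.01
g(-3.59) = -0.40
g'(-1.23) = 25.88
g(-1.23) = 4.29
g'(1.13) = -23.95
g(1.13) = -12.61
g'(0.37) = -3.14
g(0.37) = -5.52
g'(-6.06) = -0.03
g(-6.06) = -0.35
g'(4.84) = 0.16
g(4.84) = 0.51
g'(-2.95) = 0.11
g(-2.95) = -0.37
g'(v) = (v - 4)/((v/3 + 1/3)*(v - 3)*(v - 5/3)) - (v - 4)*(v + 2)/((v/3 + 1/3)*(v - 3)*(v - 5/3)^2) - (v - 4)*(v + 2)/((v/3 + 1/3)*(v - 3)^2*(v - 5/3)) + (v + 2)/((v/3 + 1/3)*(v - 3)*(v - 5/3)) - (v - 4)*(v + 2)/(3*(v/3 + 1/3)^2*(v - 3)*(v - 5/3))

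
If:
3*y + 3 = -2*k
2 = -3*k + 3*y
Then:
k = -1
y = -1/3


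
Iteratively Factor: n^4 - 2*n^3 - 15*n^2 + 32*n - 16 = (n + 4)*(n^3 - 6*n^2 + 9*n - 4) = (n - 1)*(n + 4)*(n^2 - 5*n + 4) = (n - 4)*(n - 1)*(n + 4)*(n - 1)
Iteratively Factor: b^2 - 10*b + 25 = (b - 5)*(b - 5)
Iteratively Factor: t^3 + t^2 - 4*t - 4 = (t + 2)*(t^2 - t - 2) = (t - 2)*(t + 2)*(t + 1)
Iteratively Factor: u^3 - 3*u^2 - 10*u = (u)*(u^2 - 3*u - 10) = u*(u + 2)*(u - 5)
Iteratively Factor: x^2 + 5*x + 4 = (x + 1)*(x + 4)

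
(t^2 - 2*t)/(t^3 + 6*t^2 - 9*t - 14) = t/(t^2 + 8*t + 7)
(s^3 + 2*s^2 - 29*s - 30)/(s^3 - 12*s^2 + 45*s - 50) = (s^2 + 7*s + 6)/(s^2 - 7*s + 10)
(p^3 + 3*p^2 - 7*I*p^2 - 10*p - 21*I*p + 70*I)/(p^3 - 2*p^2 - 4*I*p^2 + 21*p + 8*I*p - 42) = (p + 5)/(p + 3*I)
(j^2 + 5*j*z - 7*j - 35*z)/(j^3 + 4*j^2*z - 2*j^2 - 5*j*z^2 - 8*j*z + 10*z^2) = (7 - j)/(-j^2 + j*z + 2*j - 2*z)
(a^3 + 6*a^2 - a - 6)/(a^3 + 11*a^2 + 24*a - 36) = (a + 1)/(a + 6)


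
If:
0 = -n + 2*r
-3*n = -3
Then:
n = 1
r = 1/2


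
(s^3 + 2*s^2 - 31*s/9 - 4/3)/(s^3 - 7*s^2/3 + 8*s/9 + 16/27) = 3*(s + 3)/(3*s - 4)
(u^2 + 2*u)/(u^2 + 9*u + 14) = u/(u + 7)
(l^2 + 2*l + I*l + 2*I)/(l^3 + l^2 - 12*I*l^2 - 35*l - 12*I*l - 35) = (l^2 + l*(2 + I) + 2*I)/(l^3 + l^2*(1 - 12*I) - l*(35 + 12*I) - 35)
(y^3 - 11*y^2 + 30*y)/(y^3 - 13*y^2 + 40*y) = (y - 6)/(y - 8)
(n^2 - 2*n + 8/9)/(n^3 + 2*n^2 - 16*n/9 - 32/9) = (3*n - 2)/(3*n^2 + 10*n + 8)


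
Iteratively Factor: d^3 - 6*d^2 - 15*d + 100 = (d + 4)*(d^2 - 10*d + 25) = (d - 5)*(d + 4)*(d - 5)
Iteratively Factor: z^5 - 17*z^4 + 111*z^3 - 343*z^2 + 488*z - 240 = (z - 1)*(z^4 - 16*z^3 + 95*z^2 - 248*z + 240) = (z - 3)*(z - 1)*(z^3 - 13*z^2 + 56*z - 80) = (z - 4)*(z - 3)*(z - 1)*(z^2 - 9*z + 20) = (z - 4)^2*(z - 3)*(z - 1)*(z - 5)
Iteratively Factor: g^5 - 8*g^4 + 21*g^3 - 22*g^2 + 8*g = (g - 4)*(g^4 - 4*g^3 + 5*g^2 - 2*g) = (g - 4)*(g - 2)*(g^3 - 2*g^2 + g) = g*(g - 4)*(g - 2)*(g^2 - 2*g + 1) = g*(g - 4)*(g - 2)*(g - 1)*(g - 1)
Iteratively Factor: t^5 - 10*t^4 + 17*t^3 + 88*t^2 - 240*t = (t - 4)*(t^4 - 6*t^3 - 7*t^2 + 60*t) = (t - 4)*(t + 3)*(t^3 - 9*t^2 + 20*t) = (t - 5)*(t - 4)*(t + 3)*(t^2 - 4*t) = (t - 5)*(t - 4)^2*(t + 3)*(t)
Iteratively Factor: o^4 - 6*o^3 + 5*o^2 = (o - 5)*(o^3 - o^2) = o*(o - 5)*(o^2 - o) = o^2*(o - 5)*(o - 1)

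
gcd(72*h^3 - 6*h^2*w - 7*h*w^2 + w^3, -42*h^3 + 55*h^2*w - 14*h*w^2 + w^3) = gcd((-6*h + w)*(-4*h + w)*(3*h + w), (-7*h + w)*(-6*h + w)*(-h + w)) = -6*h + w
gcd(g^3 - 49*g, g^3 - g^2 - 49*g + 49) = g^2 - 49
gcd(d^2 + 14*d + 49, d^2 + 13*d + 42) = d + 7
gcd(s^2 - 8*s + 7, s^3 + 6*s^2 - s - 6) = s - 1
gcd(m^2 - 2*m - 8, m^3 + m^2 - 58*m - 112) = m + 2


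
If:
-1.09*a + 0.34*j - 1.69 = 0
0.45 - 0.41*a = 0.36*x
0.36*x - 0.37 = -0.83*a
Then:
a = -0.19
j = 4.36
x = 1.47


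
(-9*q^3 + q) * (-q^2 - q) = 9*q^5 + 9*q^4 - q^3 - q^2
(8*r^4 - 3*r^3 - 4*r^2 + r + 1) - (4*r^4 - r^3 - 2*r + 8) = 4*r^4 - 2*r^3 - 4*r^2 + 3*r - 7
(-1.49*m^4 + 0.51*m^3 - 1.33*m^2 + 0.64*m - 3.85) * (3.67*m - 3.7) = -5.4683*m^5 + 7.3847*m^4 - 6.7681*m^3 + 7.2698*m^2 - 16.4975*m + 14.245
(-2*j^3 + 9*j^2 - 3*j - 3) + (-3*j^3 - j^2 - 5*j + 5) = -5*j^3 + 8*j^2 - 8*j + 2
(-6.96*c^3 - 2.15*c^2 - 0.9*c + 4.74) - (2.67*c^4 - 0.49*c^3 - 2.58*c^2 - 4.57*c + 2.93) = -2.67*c^4 - 6.47*c^3 + 0.43*c^2 + 3.67*c + 1.81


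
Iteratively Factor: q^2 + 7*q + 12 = (q + 4)*(q + 3)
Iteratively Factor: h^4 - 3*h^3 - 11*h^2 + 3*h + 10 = (h - 1)*(h^3 - 2*h^2 - 13*h - 10) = (h - 5)*(h - 1)*(h^2 + 3*h + 2) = (h - 5)*(h - 1)*(h + 2)*(h + 1)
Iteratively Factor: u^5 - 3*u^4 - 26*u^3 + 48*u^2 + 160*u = (u)*(u^4 - 3*u^3 - 26*u^2 + 48*u + 160) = u*(u - 5)*(u^3 + 2*u^2 - 16*u - 32) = u*(u - 5)*(u + 2)*(u^2 - 16) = u*(u - 5)*(u - 4)*(u + 2)*(u + 4)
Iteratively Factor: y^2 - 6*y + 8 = (y - 4)*(y - 2)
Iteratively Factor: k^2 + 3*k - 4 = (k + 4)*(k - 1)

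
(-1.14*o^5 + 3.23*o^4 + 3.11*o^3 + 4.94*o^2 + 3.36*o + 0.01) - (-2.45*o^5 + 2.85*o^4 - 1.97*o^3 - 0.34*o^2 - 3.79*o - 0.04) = 1.31*o^5 + 0.38*o^4 + 5.08*o^3 + 5.28*o^2 + 7.15*o + 0.05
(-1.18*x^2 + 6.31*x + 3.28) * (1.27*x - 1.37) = -1.4986*x^3 + 9.6303*x^2 - 4.4791*x - 4.4936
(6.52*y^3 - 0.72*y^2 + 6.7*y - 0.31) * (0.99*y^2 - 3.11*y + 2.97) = 6.4548*y^5 - 20.99*y^4 + 28.2366*y^3 - 23.2823*y^2 + 20.8631*y - 0.9207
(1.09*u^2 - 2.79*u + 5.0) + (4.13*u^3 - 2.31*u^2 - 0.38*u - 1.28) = 4.13*u^3 - 1.22*u^2 - 3.17*u + 3.72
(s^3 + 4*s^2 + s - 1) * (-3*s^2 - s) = -3*s^5 - 13*s^4 - 7*s^3 + 2*s^2 + s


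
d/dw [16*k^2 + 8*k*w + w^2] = 8*k + 2*w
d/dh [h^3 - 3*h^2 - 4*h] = 3*h^2 - 6*h - 4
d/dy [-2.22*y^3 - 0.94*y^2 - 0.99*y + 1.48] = -6.66*y^2 - 1.88*y - 0.99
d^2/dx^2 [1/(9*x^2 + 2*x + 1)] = 2*(-81*x^2 - 18*x + 4*(9*x + 1)^2 - 9)/(9*x^2 + 2*x + 1)^3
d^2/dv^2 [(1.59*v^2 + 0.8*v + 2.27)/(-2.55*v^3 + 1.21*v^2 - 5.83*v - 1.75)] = (-20.67795*v^6 - 31.212*v^5 - 20.4912899999999*v^4 + 210.411776*v^3 - 199.783722*v^2 + 146.694816*v - 157.337806)/(16.581375*v^9 - 23.604075*v^8 + 124.92909*v^7 - 75.564226*v^6 + 253.224444*v^5 + 40.405068*v^4 + 147.513262*v^3 + 167.32485*v^2 + 53.563125*v + 5.359375)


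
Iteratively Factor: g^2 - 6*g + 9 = (g - 3)*(g - 3)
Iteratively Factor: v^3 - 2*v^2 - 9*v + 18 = (v - 3)*(v^2 + v - 6) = (v - 3)*(v - 2)*(v + 3)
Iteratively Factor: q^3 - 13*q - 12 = (q + 3)*(q^2 - 3*q - 4) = (q + 1)*(q + 3)*(q - 4)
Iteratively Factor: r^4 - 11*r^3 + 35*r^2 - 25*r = (r)*(r^3 - 11*r^2 + 35*r - 25) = r*(r - 1)*(r^2 - 10*r + 25) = r*(r - 5)*(r - 1)*(r - 5)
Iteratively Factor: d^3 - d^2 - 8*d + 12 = (d - 2)*(d^2 + d - 6) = (d - 2)*(d + 3)*(d - 2)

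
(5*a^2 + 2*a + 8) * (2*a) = 10*a^3 + 4*a^2 + 16*a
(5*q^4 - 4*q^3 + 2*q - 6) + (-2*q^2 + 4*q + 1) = 5*q^4 - 4*q^3 - 2*q^2 + 6*q - 5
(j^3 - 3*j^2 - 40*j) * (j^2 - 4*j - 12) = j^5 - 7*j^4 - 40*j^3 + 196*j^2 + 480*j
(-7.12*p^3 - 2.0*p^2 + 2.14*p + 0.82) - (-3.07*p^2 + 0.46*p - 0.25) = -7.12*p^3 + 1.07*p^2 + 1.68*p + 1.07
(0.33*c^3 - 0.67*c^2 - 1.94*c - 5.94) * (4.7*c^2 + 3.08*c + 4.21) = 1.551*c^5 - 2.1326*c^4 - 9.7923*c^3 - 36.7139*c^2 - 26.4626*c - 25.0074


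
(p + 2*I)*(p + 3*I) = p^2 + 5*I*p - 6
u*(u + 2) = u^2 + 2*u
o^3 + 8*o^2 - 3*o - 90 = (o - 3)*(o + 5)*(o + 6)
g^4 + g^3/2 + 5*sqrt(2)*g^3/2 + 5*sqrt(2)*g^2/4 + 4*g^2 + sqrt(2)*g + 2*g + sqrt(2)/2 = (g + 1/2)*(g + sqrt(2)/2)*(g + sqrt(2))^2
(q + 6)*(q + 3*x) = q^2 + 3*q*x + 6*q + 18*x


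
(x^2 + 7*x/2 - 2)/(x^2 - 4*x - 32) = (x - 1/2)/(x - 8)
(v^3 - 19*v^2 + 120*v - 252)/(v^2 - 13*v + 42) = v - 6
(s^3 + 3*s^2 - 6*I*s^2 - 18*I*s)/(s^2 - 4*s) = (s^2 + s*(3 - 6*I) - 18*I)/(s - 4)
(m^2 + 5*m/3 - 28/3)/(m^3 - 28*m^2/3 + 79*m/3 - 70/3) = (m + 4)/(m^2 - 7*m + 10)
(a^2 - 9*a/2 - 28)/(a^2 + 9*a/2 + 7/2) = (a - 8)/(a + 1)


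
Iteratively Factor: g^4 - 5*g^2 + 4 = (g - 2)*(g^3 + 2*g^2 - g - 2) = (g - 2)*(g + 1)*(g^2 + g - 2) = (g - 2)*(g + 1)*(g + 2)*(g - 1)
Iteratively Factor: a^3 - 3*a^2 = (a)*(a^2 - 3*a) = a^2*(a - 3)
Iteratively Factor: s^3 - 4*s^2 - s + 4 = (s - 1)*(s^2 - 3*s - 4) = (s - 4)*(s - 1)*(s + 1)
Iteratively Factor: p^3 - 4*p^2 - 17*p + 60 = (p - 3)*(p^2 - p - 20) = (p - 5)*(p - 3)*(p + 4)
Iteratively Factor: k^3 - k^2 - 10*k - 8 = (k - 4)*(k^2 + 3*k + 2) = (k - 4)*(k + 2)*(k + 1)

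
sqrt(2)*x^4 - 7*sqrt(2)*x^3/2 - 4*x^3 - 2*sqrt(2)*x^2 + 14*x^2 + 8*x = x*(x - 4)*(x - 2*sqrt(2))*(sqrt(2)*x + sqrt(2)/2)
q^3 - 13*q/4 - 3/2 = (q - 2)*(q + 1/2)*(q + 3/2)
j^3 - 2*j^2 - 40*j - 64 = (j - 8)*(j + 2)*(j + 4)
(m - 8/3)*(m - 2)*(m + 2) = m^3 - 8*m^2/3 - 4*m + 32/3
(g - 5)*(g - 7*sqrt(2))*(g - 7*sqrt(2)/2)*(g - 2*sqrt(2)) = g^4 - 25*sqrt(2)*g^3/2 - 5*g^3 + 125*sqrt(2)*g^2/2 + 91*g^2 - 455*g - 98*sqrt(2)*g + 490*sqrt(2)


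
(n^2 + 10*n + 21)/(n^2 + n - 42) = (n + 3)/(n - 6)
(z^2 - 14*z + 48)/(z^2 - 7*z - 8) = (z - 6)/(z + 1)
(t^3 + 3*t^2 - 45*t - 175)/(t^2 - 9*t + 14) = (t^2 + 10*t + 25)/(t - 2)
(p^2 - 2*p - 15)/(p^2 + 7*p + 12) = (p - 5)/(p + 4)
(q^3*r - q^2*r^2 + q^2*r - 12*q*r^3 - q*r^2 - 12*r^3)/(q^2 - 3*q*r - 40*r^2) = r*(-q^3 + q^2*r - q^2 + 12*q*r^2 + q*r + 12*r^2)/(-q^2 + 3*q*r + 40*r^2)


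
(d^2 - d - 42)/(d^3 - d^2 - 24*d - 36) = (-d^2 + d + 42)/(-d^3 + d^2 + 24*d + 36)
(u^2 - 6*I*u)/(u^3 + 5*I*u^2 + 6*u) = (u - 6*I)/(u^2 + 5*I*u + 6)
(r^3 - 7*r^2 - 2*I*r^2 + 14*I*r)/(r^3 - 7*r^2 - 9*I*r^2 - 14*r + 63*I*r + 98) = r/(r - 7*I)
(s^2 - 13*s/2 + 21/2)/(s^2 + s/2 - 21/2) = (2*s - 7)/(2*s + 7)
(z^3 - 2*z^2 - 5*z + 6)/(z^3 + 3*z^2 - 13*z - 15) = (z^2 + z - 2)/(z^2 + 6*z + 5)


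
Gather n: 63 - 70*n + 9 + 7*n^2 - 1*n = 7*n^2 - 71*n + 72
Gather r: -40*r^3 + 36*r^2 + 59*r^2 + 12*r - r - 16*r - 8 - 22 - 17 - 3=-40*r^3 + 95*r^2 - 5*r - 50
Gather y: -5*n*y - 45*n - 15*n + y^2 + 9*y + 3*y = -60*n + y^2 + y*(12 - 5*n)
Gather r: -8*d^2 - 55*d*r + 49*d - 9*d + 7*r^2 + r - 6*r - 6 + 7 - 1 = -8*d^2 + 40*d + 7*r^2 + r*(-55*d - 5)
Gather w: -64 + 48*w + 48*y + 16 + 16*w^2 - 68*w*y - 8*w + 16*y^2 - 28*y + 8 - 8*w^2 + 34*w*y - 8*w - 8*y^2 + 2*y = 8*w^2 + w*(32 - 34*y) + 8*y^2 + 22*y - 40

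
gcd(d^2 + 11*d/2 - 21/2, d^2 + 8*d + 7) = d + 7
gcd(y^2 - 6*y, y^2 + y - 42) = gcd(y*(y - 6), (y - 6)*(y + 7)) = y - 6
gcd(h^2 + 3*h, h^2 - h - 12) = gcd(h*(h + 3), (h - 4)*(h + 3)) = h + 3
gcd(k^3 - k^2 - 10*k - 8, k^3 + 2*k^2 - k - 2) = k^2 + 3*k + 2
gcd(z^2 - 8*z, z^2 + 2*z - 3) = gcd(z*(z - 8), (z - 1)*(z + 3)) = 1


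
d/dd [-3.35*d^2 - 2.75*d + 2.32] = -6.7*d - 2.75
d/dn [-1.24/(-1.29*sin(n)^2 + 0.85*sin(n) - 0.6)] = (1.054 - 3.1992*sin(n))*cos(n)/(1.29*sin(n)^2 - 0.85*sin(n) + 0.6)^2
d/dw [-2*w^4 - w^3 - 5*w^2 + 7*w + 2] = -8*w^3 - 3*w^2 - 10*w + 7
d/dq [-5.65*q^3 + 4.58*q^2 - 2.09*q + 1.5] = -16.95*q^2 + 9.16*q - 2.09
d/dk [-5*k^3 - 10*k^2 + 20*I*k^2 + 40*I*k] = -15*k^2 + k*(-20 + 40*I) + 40*I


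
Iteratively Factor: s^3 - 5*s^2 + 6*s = (s)*(s^2 - 5*s + 6) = s*(s - 3)*(s - 2)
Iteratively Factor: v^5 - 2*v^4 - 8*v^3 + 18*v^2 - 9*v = (v - 1)*(v^4 - v^3 - 9*v^2 + 9*v) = (v - 3)*(v - 1)*(v^3 + 2*v^2 - 3*v) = (v - 3)*(v - 1)^2*(v^2 + 3*v) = (v - 3)*(v - 1)^2*(v + 3)*(v)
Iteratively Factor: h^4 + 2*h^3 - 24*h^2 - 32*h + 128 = (h + 4)*(h^3 - 2*h^2 - 16*h + 32) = (h + 4)^2*(h^2 - 6*h + 8) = (h - 4)*(h + 4)^2*(h - 2)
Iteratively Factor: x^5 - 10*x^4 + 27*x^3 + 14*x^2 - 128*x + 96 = (x - 4)*(x^4 - 6*x^3 + 3*x^2 + 26*x - 24) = (x - 4)*(x - 1)*(x^3 - 5*x^2 - 2*x + 24) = (x - 4)*(x - 1)*(x + 2)*(x^2 - 7*x + 12) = (x - 4)^2*(x - 1)*(x + 2)*(x - 3)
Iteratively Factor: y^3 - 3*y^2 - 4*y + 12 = (y - 3)*(y^2 - 4) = (y - 3)*(y - 2)*(y + 2)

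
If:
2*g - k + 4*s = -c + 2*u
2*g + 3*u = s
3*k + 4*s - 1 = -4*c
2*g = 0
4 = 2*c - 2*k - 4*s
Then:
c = 25/28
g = 0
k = -5/14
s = -3/8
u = -1/8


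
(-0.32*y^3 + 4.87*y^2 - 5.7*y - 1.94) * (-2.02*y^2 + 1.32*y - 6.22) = 0.6464*y^5 - 10.2598*y^4 + 19.9328*y^3 - 33.8966*y^2 + 32.8932*y + 12.0668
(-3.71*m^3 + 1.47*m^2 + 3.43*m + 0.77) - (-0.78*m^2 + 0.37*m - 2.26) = -3.71*m^3 + 2.25*m^2 + 3.06*m + 3.03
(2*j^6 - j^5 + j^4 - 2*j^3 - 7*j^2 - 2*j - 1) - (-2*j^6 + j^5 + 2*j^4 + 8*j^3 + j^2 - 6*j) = 4*j^6 - 2*j^5 - j^4 - 10*j^3 - 8*j^2 + 4*j - 1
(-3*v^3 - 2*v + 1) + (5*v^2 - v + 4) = -3*v^3 + 5*v^2 - 3*v + 5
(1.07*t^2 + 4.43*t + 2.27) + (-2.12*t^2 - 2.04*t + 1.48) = -1.05*t^2 + 2.39*t + 3.75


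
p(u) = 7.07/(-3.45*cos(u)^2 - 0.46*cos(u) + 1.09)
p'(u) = 7.07*(-6.9*sin(u)*cos(u) - 0.46*sin(u))/(-3.45*cos(u)^2 - 0.46*cos(u) + 1.09)^2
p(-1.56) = 6.52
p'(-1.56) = 3.21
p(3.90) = -17.94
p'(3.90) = -142.38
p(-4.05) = 103.95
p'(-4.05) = 4559.57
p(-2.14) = 21.06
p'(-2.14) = -172.14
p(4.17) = 17.32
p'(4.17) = -112.71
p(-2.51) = -8.99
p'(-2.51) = -34.52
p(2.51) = -8.99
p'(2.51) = 34.52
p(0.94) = -18.54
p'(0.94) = -177.80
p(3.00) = -3.85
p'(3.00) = 1.89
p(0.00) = -2.51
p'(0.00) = 0.00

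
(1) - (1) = 0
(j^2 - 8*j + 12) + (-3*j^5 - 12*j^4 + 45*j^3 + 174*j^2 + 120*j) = -3*j^5 - 12*j^4 + 45*j^3 + 175*j^2 + 112*j + 12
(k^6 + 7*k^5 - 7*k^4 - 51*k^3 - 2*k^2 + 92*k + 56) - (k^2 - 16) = k^6 + 7*k^5 - 7*k^4 - 51*k^3 - 3*k^2 + 92*k + 72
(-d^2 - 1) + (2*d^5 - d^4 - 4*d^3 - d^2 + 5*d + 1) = 2*d^5 - d^4 - 4*d^3 - 2*d^2 + 5*d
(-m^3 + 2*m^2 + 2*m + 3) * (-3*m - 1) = 3*m^4 - 5*m^3 - 8*m^2 - 11*m - 3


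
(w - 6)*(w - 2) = w^2 - 8*w + 12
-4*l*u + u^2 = u*(-4*l + u)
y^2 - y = y*(y - 1)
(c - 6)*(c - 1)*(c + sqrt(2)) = c^3 - 7*c^2 + sqrt(2)*c^2 - 7*sqrt(2)*c + 6*c + 6*sqrt(2)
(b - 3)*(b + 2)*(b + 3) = b^3 + 2*b^2 - 9*b - 18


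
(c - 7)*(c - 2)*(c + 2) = c^3 - 7*c^2 - 4*c + 28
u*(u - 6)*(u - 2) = u^3 - 8*u^2 + 12*u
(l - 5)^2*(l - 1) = l^3 - 11*l^2 + 35*l - 25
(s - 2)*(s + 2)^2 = s^3 + 2*s^2 - 4*s - 8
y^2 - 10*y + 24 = (y - 6)*(y - 4)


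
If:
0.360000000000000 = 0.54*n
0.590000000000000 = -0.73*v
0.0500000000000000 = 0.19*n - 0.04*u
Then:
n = 0.67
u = 1.92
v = -0.81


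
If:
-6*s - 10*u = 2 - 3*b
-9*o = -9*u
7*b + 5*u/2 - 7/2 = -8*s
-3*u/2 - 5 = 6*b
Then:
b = -539/978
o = -184/163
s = 2489/1956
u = -184/163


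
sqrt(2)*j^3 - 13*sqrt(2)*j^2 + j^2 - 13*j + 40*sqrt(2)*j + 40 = (j - 8)*(j - 5)*(sqrt(2)*j + 1)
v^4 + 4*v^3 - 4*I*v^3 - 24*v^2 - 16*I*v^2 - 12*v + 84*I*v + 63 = (v - 3)*(v + 7)*(v - 3*I)*(v - I)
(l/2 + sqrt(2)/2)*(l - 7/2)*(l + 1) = l^3/2 - 5*l^2/4 + sqrt(2)*l^2/2 - 5*sqrt(2)*l/4 - 7*l/4 - 7*sqrt(2)/4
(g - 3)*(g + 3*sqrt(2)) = g^2 - 3*g + 3*sqrt(2)*g - 9*sqrt(2)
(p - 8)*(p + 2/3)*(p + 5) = p^3 - 7*p^2/3 - 42*p - 80/3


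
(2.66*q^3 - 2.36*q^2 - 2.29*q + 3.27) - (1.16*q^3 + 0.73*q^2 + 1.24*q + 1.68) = 1.5*q^3 - 3.09*q^2 - 3.53*q + 1.59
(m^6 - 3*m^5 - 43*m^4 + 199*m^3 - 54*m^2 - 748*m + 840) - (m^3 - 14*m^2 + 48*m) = m^6 - 3*m^5 - 43*m^4 + 198*m^3 - 40*m^2 - 796*m + 840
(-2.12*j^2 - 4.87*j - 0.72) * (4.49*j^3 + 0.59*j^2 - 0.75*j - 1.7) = -9.5188*j^5 - 23.1171*j^4 - 4.5161*j^3 + 6.8317*j^2 + 8.819*j + 1.224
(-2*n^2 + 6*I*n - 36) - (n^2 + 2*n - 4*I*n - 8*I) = -3*n^2 - 2*n + 10*I*n - 36 + 8*I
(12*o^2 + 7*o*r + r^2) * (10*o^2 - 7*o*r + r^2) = 120*o^4 - 14*o^3*r - 27*o^2*r^2 + r^4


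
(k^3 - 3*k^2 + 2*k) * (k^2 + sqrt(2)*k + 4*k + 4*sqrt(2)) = k^5 + k^4 + sqrt(2)*k^4 - 10*k^3 + sqrt(2)*k^3 - 10*sqrt(2)*k^2 + 8*k^2 + 8*sqrt(2)*k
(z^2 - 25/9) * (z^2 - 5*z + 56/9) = z^4 - 5*z^3 + 31*z^2/9 + 125*z/9 - 1400/81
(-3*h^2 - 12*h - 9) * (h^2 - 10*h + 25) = -3*h^4 + 18*h^3 + 36*h^2 - 210*h - 225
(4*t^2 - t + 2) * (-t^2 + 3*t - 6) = -4*t^4 + 13*t^3 - 29*t^2 + 12*t - 12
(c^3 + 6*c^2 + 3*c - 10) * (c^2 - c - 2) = c^5 + 5*c^4 - 5*c^3 - 25*c^2 + 4*c + 20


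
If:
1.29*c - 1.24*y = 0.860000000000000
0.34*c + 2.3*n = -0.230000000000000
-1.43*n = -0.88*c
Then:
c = -0.13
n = -0.08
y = -0.83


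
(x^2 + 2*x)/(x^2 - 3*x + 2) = x*(x + 2)/(x^2 - 3*x + 2)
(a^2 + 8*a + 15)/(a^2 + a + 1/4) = 4*(a^2 + 8*a + 15)/(4*a^2 + 4*a + 1)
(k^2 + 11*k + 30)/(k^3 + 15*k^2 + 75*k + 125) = (k + 6)/(k^2 + 10*k + 25)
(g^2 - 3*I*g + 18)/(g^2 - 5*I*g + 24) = (g - 6*I)/(g - 8*I)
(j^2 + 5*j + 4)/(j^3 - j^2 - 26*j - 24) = 1/(j - 6)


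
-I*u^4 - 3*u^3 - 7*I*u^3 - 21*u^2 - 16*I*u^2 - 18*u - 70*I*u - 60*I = (u + 6)*(u - 5*I)*(u + 2*I)*(-I*u - I)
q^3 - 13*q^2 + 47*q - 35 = (q - 7)*(q - 5)*(q - 1)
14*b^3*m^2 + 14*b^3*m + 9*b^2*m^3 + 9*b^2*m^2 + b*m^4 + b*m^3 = m*(2*b + m)*(7*b + m)*(b*m + b)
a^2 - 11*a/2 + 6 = (a - 4)*(a - 3/2)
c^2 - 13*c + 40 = (c - 8)*(c - 5)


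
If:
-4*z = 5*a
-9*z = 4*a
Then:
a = 0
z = 0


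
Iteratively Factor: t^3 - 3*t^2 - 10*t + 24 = (t - 2)*(t^2 - t - 12) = (t - 4)*(t - 2)*(t + 3)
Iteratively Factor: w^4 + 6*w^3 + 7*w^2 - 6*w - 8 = (w + 4)*(w^3 + 2*w^2 - w - 2) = (w + 2)*(w + 4)*(w^2 - 1) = (w - 1)*(w + 2)*(w + 4)*(w + 1)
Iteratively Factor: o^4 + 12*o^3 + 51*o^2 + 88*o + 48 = (o + 4)*(o^3 + 8*o^2 + 19*o + 12) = (o + 4)^2*(o^2 + 4*o + 3) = (o + 1)*(o + 4)^2*(o + 3)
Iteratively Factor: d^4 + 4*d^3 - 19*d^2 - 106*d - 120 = (d - 5)*(d^3 + 9*d^2 + 26*d + 24) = (d - 5)*(d + 4)*(d^2 + 5*d + 6) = (d - 5)*(d + 2)*(d + 4)*(d + 3)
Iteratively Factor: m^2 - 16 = (m - 4)*(m + 4)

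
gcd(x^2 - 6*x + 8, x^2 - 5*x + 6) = x - 2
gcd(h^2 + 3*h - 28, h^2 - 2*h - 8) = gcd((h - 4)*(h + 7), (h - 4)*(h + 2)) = h - 4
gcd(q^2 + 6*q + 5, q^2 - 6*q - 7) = q + 1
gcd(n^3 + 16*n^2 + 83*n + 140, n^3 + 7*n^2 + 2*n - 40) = n^2 + 9*n + 20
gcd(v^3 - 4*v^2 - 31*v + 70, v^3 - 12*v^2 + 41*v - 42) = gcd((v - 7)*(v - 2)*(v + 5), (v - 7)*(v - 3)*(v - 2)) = v^2 - 9*v + 14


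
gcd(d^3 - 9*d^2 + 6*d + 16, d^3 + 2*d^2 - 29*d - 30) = d + 1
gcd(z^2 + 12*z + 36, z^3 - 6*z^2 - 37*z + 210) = z + 6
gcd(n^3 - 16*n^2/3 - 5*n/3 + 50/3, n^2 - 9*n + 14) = n - 2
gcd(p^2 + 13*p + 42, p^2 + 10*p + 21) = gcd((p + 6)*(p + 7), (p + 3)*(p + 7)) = p + 7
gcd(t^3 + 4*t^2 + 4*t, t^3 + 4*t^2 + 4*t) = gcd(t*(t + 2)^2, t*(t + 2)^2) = t^3 + 4*t^2 + 4*t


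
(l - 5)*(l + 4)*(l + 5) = l^3 + 4*l^2 - 25*l - 100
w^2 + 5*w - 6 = (w - 1)*(w + 6)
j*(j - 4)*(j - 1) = j^3 - 5*j^2 + 4*j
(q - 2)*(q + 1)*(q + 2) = q^3 + q^2 - 4*q - 4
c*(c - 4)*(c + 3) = c^3 - c^2 - 12*c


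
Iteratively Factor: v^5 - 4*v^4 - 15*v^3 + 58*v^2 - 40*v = (v)*(v^4 - 4*v^3 - 15*v^2 + 58*v - 40) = v*(v - 5)*(v^3 + v^2 - 10*v + 8) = v*(v - 5)*(v - 1)*(v^2 + 2*v - 8) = v*(v - 5)*(v - 2)*(v - 1)*(v + 4)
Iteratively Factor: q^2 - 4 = (q - 2)*(q + 2)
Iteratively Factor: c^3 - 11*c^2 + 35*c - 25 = (c - 5)*(c^2 - 6*c + 5) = (c - 5)^2*(c - 1)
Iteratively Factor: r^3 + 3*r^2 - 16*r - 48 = (r + 3)*(r^2 - 16) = (r + 3)*(r + 4)*(r - 4)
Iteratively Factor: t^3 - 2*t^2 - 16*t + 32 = (t + 4)*(t^2 - 6*t + 8) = (t - 4)*(t + 4)*(t - 2)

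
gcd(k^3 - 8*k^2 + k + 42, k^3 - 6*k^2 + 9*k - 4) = 1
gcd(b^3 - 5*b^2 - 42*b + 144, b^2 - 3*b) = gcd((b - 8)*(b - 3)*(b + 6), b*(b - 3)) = b - 3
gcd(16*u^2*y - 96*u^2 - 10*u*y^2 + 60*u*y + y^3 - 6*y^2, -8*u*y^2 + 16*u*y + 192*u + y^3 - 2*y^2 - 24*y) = -8*u*y + 48*u + y^2 - 6*y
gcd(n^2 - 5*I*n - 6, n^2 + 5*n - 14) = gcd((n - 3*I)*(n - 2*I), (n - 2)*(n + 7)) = 1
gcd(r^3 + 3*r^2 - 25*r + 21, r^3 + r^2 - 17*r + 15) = r^2 - 4*r + 3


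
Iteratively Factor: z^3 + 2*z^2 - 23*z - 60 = (z + 3)*(z^2 - z - 20) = (z + 3)*(z + 4)*(z - 5)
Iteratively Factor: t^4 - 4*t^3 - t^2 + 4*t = (t)*(t^3 - 4*t^2 - t + 4) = t*(t - 1)*(t^2 - 3*t - 4) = t*(t - 4)*(t - 1)*(t + 1)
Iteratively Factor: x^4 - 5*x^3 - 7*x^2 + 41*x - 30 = (x - 5)*(x^3 - 7*x + 6) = (x - 5)*(x - 2)*(x^2 + 2*x - 3) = (x - 5)*(x - 2)*(x - 1)*(x + 3)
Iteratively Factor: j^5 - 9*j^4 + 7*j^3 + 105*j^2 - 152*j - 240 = (j + 1)*(j^4 - 10*j^3 + 17*j^2 + 88*j - 240) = (j - 4)*(j + 1)*(j^3 - 6*j^2 - 7*j + 60) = (j - 4)*(j + 1)*(j + 3)*(j^2 - 9*j + 20) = (j - 5)*(j - 4)*(j + 1)*(j + 3)*(j - 4)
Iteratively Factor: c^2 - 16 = (c - 4)*(c + 4)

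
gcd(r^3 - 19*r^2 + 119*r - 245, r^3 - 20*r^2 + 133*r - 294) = r^2 - 14*r + 49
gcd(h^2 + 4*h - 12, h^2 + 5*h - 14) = h - 2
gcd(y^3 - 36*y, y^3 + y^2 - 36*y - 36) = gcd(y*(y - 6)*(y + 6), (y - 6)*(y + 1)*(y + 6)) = y^2 - 36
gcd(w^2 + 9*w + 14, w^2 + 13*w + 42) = w + 7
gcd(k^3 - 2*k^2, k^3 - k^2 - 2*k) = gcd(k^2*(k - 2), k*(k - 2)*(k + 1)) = k^2 - 2*k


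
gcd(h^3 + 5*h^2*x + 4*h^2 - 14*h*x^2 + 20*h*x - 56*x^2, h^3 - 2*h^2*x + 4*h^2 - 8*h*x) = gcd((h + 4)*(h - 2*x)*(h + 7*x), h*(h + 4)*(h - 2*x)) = -h^2 + 2*h*x - 4*h + 8*x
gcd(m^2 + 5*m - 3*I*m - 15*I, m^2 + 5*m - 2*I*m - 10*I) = m + 5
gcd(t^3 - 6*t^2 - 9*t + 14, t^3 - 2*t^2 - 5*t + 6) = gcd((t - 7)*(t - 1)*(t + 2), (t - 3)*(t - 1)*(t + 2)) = t^2 + t - 2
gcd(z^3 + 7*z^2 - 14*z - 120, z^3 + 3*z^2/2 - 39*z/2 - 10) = z^2 + z - 20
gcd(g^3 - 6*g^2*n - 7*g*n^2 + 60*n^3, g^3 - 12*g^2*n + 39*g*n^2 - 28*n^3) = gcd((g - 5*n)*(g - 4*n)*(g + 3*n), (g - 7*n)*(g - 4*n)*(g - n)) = g - 4*n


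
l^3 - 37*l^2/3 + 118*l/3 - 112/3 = (l - 8)*(l - 7/3)*(l - 2)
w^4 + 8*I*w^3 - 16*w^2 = w^2*(w + 4*I)^2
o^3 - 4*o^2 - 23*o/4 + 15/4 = (o - 5)*(o - 1/2)*(o + 3/2)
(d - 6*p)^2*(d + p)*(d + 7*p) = d^4 - 4*d^3*p - 53*d^2*p^2 + 204*d*p^3 + 252*p^4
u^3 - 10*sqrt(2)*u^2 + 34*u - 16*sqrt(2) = (u - 8*sqrt(2))*(u - sqrt(2))^2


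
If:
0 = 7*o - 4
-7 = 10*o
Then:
No Solution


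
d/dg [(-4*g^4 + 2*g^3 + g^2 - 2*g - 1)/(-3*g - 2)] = (36*g^4 + 20*g^3 - 15*g^2 - 4*g + 1)/(9*g^2 + 12*g + 4)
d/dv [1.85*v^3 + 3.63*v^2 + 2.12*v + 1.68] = 5.55*v^2 + 7.26*v + 2.12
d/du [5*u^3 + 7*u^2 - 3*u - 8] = 15*u^2 + 14*u - 3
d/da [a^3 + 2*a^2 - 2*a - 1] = 3*a^2 + 4*a - 2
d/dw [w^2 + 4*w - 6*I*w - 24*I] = 2*w + 4 - 6*I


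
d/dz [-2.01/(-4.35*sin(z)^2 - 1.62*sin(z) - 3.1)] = -(17.487*sin(z) + 3.2562)*cos(z)/(4.35*sin(z)^2 + 1.62*sin(z) + 3.1)^2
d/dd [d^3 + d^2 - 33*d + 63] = 3*d^2 + 2*d - 33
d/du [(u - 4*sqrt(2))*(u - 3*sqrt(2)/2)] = 2*u - 11*sqrt(2)/2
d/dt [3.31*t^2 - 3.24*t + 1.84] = 6.62*t - 3.24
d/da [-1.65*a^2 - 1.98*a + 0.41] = -3.3*a - 1.98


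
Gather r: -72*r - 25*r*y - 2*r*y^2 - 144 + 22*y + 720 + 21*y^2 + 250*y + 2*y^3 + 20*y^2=r*(-2*y^2 - 25*y - 72) + 2*y^3 + 41*y^2 + 272*y + 576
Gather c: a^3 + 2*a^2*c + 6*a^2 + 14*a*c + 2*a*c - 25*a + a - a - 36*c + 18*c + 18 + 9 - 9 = a^3 + 6*a^2 - 25*a + c*(2*a^2 + 16*a - 18) + 18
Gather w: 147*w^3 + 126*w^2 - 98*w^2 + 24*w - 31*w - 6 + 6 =147*w^3 + 28*w^2 - 7*w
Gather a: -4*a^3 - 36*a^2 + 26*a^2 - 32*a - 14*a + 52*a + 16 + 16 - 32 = -4*a^3 - 10*a^2 + 6*a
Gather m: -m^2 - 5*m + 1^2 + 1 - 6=-m^2 - 5*m - 4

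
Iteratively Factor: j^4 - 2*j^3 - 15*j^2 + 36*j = (j)*(j^3 - 2*j^2 - 15*j + 36) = j*(j - 3)*(j^2 + j - 12) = j*(j - 3)*(j + 4)*(j - 3)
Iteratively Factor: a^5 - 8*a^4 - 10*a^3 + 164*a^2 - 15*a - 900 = (a - 4)*(a^4 - 4*a^3 - 26*a^2 + 60*a + 225) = (a - 5)*(a - 4)*(a^3 + a^2 - 21*a - 45) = (a - 5)*(a - 4)*(a + 3)*(a^2 - 2*a - 15) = (a - 5)*(a - 4)*(a + 3)^2*(a - 5)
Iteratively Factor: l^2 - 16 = (l - 4)*(l + 4)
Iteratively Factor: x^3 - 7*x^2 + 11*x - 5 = (x - 5)*(x^2 - 2*x + 1) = (x - 5)*(x - 1)*(x - 1)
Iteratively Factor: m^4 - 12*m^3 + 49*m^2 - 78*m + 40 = (m - 1)*(m^3 - 11*m^2 + 38*m - 40) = (m - 2)*(m - 1)*(m^2 - 9*m + 20) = (m - 5)*(m - 2)*(m - 1)*(m - 4)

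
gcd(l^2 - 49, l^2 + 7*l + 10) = 1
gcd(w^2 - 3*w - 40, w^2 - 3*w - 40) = w^2 - 3*w - 40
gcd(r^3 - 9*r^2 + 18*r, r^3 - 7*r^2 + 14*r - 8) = 1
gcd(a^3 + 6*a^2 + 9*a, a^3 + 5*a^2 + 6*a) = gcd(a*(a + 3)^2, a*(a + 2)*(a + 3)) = a^2 + 3*a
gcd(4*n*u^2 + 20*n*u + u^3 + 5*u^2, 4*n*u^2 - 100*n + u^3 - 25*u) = 4*n*u + 20*n + u^2 + 5*u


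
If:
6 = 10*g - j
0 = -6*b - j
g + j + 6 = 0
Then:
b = 1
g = 0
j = -6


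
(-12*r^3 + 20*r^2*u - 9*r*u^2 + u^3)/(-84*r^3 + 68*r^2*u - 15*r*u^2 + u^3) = (r - u)/(7*r - u)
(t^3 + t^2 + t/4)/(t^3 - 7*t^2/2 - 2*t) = (t + 1/2)/(t - 4)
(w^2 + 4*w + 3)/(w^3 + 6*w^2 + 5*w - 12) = (w + 1)/(w^2 + 3*w - 4)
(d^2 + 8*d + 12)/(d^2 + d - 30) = (d + 2)/(d - 5)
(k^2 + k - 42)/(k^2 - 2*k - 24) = (k + 7)/(k + 4)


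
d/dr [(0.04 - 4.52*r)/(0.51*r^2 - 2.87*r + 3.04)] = (2.3052*r^2 - 0.0408000000000008*r - 13.626)/(0.2601*r^4 - 2.9274*r^3 + 11.3377*r^2 - 17.4496*r + 9.2416)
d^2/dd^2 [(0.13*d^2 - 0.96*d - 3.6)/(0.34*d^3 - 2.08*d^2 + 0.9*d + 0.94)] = (0.030056*d^6 - 0.665856*d^5 - 1.159128*d^4 + 32.9206*d^3 - 94.852992*d^2 + 36.076608*d - 18.055384)/(0.039304*d^9 - 0.721344*d^8 + 4.725048*d^7 - 12.4918*d^6 + 8.518872*d^5 + 8.871888*d^4 - 8.927808*d^3 - 3.229464*d^2 + 2.38572*d + 0.830584)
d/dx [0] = 0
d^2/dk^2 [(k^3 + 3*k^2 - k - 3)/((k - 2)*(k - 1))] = 30/(k^3 - 6*k^2 + 12*k - 8)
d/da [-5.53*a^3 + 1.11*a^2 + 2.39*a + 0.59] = -16.59*a^2 + 2.22*a + 2.39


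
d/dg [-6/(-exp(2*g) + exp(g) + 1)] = (6 - 12*exp(g))*exp(g)/(-exp(2*g) + exp(g) + 1)^2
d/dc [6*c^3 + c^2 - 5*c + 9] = 18*c^2 + 2*c - 5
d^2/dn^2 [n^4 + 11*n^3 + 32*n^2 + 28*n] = 12*n^2 + 66*n + 64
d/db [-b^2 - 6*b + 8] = -2*b - 6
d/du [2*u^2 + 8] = 4*u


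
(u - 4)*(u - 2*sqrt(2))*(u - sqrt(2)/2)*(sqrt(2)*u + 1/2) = sqrt(2)*u^4 - 4*sqrt(2)*u^3 - 9*u^3/2 + 3*sqrt(2)*u^2/4 + 18*u^2 - 3*sqrt(2)*u + u - 4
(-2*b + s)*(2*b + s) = -4*b^2 + s^2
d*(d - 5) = d^2 - 5*d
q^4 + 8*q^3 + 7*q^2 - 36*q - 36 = (q - 2)*(q + 1)*(q + 3)*(q + 6)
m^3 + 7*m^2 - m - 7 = (m - 1)*(m + 1)*(m + 7)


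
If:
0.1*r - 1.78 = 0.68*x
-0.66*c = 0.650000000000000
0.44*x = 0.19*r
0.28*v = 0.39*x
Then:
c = -0.98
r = -9.19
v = -5.53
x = -3.97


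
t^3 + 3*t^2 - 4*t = t*(t - 1)*(t + 4)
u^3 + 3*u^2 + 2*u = u*(u + 1)*(u + 2)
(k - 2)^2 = k^2 - 4*k + 4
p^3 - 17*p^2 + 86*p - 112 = (p - 8)*(p - 7)*(p - 2)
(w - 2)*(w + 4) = w^2 + 2*w - 8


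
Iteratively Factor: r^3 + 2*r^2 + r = (r + 1)*(r^2 + r) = (r + 1)^2*(r)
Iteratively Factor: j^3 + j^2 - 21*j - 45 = (j + 3)*(j^2 - 2*j - 15) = (j - 5)*(j + 3)*(j + 3)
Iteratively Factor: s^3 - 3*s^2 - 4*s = (s - 4)*(s^2 + s) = (s - 4)*(s + 1)*(s)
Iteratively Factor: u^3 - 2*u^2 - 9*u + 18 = (u - 2)*(u^2 - 9) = (u - 3)*(u - 2)*(u + 3)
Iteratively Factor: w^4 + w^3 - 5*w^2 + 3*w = (w - 1)*(w^3 + 2*w^2 - 3*w) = (w - 1)^2*(w^2 + 3*w) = w*(w - 1)^2*(w + 3)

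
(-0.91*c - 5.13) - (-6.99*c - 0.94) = 6.08*c - 4.19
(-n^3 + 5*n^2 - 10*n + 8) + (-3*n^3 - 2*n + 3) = -4*n^3 + 5*n^2 - 12*n + 11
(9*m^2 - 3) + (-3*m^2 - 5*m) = 6*m^2 - 5*m - 3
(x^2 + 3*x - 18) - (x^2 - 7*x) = 10*x - 18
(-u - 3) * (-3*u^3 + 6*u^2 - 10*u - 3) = 3*u^4 + 3*u^3 - 8*u^2 + 33*u + 9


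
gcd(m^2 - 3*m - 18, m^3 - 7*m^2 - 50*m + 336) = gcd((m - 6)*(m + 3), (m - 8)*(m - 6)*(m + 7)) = m - 6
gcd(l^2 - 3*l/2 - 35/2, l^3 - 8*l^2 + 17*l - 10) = l - 5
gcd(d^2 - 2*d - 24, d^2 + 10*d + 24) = d + 4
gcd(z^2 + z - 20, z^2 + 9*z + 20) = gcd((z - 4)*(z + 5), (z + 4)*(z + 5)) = z + 5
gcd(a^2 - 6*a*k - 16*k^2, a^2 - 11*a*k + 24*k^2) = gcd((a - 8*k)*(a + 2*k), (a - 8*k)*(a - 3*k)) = a - 8*k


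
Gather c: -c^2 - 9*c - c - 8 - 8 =-c^2 - 10*c - 16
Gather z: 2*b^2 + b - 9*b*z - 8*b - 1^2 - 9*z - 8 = 2*b^2 - 7*b + z*(-9*b - 9) - 9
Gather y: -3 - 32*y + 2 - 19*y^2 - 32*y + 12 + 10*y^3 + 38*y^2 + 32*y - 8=10*y^3 + 19*y^2 - 32*y + 3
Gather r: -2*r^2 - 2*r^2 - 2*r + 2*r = -4*r^2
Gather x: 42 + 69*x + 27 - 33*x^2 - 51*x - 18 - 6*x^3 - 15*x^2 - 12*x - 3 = -6*x^3 - 48*x^2 + 6*x + 48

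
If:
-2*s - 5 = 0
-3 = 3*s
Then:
No Solution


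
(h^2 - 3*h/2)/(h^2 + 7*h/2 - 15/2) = h/(h + 5)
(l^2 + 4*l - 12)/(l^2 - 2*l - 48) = (l - 2)/(l - 8)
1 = 1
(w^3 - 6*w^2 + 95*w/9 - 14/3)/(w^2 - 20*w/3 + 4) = (w^2 - 16*w/3 + 7)/(w - 6)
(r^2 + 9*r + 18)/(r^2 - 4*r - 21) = (r + 6)/(r - 7)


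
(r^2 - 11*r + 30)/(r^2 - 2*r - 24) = (r - 5)/(r + 4)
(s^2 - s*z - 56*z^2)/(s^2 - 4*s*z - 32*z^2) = (s + 7*z)/(s + 4*z)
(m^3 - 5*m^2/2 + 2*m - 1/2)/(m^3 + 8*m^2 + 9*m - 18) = (2*m^2 - 3*m + 1)/(2*(m^2 + 9*m + 18))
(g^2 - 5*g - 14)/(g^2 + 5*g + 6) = (g - 7)/(g + 3)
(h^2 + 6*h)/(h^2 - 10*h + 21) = h*(h + 6)/(h^2 - 10*h + 21)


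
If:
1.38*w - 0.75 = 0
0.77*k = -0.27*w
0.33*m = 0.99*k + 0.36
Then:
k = -0.19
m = 0.52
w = 0.54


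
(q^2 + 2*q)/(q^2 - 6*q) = (q + 2)/(q - 6)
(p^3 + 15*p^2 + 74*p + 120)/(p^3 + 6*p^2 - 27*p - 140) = (p^2 + 11*p + 30)/(p^2 + 2*p - 35)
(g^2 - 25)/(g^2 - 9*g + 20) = (g + 5)/(g - 4)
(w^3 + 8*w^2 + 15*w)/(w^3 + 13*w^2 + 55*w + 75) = w/(w + 5)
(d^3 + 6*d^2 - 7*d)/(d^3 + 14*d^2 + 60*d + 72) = d*(d^2 + 6*d - 7)/(d^3 + 14*d^2 + 60*d + 72)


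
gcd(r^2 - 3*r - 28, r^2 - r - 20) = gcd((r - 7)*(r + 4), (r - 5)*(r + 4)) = r + 4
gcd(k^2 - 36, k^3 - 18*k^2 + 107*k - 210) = k - 6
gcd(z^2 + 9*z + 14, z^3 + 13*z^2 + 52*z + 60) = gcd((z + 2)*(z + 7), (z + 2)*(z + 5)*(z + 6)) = z + 2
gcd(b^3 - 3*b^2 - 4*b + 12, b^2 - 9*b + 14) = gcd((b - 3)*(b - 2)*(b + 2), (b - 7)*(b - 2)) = b - 2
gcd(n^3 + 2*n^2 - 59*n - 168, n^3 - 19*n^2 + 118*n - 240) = n - 8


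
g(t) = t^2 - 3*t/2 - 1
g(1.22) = -1.34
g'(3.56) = 5.62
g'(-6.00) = -13.50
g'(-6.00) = -13.50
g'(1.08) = 0.66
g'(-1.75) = -5.00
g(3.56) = 6.33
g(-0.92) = 1.23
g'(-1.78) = -5.06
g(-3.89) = 19.97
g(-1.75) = 4.69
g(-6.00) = 44.00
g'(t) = 2*t - 3/2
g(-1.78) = 4.84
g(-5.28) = 34.80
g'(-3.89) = -9.28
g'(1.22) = 0.94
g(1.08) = -1.45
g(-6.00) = 44.00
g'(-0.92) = -3.34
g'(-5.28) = -12.06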